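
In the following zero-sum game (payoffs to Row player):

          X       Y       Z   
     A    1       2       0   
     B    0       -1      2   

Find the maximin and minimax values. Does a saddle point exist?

Maximin = 0, Minimax = 1, Saddle: False

Work:
Row minimums: [0, -1] → maximin = 0
Column maximums: [1, 2, 2] → minimax = 1
No saddle point (maximin ≠ minimax). Mixed strategy needed.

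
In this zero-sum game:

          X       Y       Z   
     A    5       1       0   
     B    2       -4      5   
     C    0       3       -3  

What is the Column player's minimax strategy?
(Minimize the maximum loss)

Column should play Y, value = 3

Work:
Column player minimizes Row's maximum payoff:
Column X: max payoff to Row = 5
Column Y: max payoff to Row = 3
Column Z: max payoff to Row = 5
Minimum is 3, achieved by column Y.
Minimax strategy: Y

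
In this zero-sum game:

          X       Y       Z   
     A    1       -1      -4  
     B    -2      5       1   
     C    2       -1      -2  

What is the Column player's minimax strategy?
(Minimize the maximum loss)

Column should play Z, value = 1

Work:
Column player minimizes Row's maximum payoff:
Column X: max payoff to Row = 2
Column Y: max payoff to Row = 5
Column Z: max payoff to Row = 1
Minimum is 1, achieved by column Z.
Minimax strategy: Z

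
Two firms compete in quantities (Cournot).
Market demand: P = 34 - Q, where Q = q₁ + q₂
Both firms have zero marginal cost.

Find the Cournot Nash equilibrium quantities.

q₁* = q₂* = 11.33; P* = 11.33

Work:
Profit: π_i = P·q_i = (a - q_i - q_j)·q_i
FOC: ∂π_i/∂q_i = a - 2q_i - q_j = 0
Reaction function: q_i = (34 - q_j)/2
Symmetry: q* = 34/3 = 11.33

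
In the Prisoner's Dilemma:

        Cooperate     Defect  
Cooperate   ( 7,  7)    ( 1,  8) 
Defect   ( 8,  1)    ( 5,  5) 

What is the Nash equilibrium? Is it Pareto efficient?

(Defect, Defect) is NE; not Pareto efficient

Work:
Defect dominates Cooperate for both players:
If P2 cooperates: Defect (8) > Cooperate (7)
If P2 defects: Defect (5) > Cooperate (1)
NE: (Defect, Defect) with payoff (5, 5)
But (Cooperate, Cooperate) = (7, 7) Pareto dominates (5, 5)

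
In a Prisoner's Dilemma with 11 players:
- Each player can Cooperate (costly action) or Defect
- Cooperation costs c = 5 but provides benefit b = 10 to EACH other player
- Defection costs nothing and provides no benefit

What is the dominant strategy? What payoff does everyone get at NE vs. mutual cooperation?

Dominant: Defect; NE payoff = 0; Coop payoff = 95

Work:
Defect dominates (saves cost c = 5, benefit to others is external)
NE: All defect → everyone gets 0
If all cooperate: each receives (10)×10 - 5 = 95
Social dilemma: 95 > 0 but NE gives 0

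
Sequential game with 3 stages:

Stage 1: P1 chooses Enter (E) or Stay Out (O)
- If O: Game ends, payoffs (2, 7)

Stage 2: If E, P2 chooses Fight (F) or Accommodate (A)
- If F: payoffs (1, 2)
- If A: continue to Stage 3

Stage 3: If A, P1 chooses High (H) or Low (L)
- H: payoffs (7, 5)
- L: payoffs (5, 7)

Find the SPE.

SPE: (E, A, H); Outcome (7, 5)

Work:
Stage 3: P1 chooses H (7 vs 5)
Stage 2: P2: F->2, A->5 (anticipating H). Choose A
Stage 1: P1: O->2, E->7 (anticipating A, H). Choose E
SPE path: E -> A -> H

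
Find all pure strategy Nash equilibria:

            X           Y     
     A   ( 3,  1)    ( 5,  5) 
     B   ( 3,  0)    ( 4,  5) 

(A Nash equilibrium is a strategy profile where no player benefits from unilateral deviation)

Nash equilibrium: (A, Y)

Work:
Best responses:
  P1 vs X: payoffs [3, 3] → best response A/B (payoff 3)
  P1 vs Y: payoffs [5, 4] → best response A (payoff 5)
  P2 vs A: payoffs [1, 5] → best response Y (payoff 5)
  P2 vs B: payoffs [0, 5] → best response Y (payoff 5)
Mutual best responses: (A,Y) → Nash equilibria.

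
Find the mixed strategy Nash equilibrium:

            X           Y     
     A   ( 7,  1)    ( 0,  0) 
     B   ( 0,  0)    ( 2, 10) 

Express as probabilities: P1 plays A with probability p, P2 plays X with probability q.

p = 0.9091, q = 0.2222

Work:
Find probabilities that make opponent indifferent:
P2 chooses q to make P1 indifferent between A and B
P1 chooses p to make P2 indifferent between X and Y
Mixed NE: P1 plays (A: 0.9091, B: 0.0909), P2 plays (X: 0.2222, Y: 0.7778)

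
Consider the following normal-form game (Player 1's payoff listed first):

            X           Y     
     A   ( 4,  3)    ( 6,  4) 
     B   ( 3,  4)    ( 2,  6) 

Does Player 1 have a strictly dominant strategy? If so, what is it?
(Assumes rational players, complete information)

Yes, Player 1's strictly dominant strategy is A

Work:
A strategy strictly dominates another if it gives a strictly higher payoff against every opponent action. Compare each pair of P1's strategies column-by-column:
  A vs B: [4 vs 3, 6 vs 2] → A strictly dominates B
  B vs A: [3 vs 4, 2 vs 6] → B does not strictly dominate A (column X: 3 ≤ 4)
A strictly dominates every other strategy → strictly dominant.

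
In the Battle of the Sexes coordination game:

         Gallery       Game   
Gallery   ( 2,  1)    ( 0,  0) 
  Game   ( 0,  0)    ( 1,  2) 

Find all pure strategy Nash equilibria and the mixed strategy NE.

Pure NE: (Gallery, Gallery) and (Game, Game); Mixed NE: p = 0.6667, q = 0.3333

Work:
Check pure NE:
(Gallery, Gallery): (2, 1) - no unilateral deviation beneficial
(Game, Game): (1, 2) - no unilateral deviation beneficial
Mixed NE: P1 plays Gallery with p = 0.6667, P2 plays Gallery with q = 0.3333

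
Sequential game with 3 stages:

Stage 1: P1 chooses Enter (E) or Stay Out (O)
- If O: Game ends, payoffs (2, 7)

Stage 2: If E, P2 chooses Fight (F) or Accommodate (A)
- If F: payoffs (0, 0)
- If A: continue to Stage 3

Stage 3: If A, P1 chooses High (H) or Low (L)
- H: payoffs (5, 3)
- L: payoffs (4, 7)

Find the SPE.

SPE: (E, A, H); Outcome (5, 3)

Work:
Stage 3: P1 chooses H (5 vs 4)
Stage 2: P2: F->0, A->3 (anticipating H). Choose A
Stage 1: P1: O->2, E->5 (anticipating A, H). Choose E
SPE path: E -> A -> H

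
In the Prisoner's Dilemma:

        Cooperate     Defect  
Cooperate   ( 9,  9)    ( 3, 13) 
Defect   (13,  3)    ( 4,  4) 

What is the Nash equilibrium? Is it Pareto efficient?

(Defect, Defect) is NE; not Pareto efficient

Work:
Defect dominates Cooperate for both players:
If P2 cooperates: Defect (13) > Cooperate (9)
If P2 defects: Defect (4) > Cooperate (3)
NE: (Defect, Defect) with payoff (4, 4)
But (Cooperate, Cooperate) = (9, 9) Pareto dominates (4, 4)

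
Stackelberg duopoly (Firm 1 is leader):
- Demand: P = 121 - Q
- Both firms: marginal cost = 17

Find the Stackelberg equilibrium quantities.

q₁* (leader) = 52.0, q₂* (follower) = 26.0

Work:
Follower's reaction: q₂ = (a - c - q₁)/2
Leader substitutes: π₁ = q₁·(a - q₁ - (a-c-q₁)/2 - c)
FOC: q₁* = (121 - 17)/2 = 52.00
Then: q₂* = (121 - 17 - 52.0)/2 = 26.00
Leader has first-mover advantage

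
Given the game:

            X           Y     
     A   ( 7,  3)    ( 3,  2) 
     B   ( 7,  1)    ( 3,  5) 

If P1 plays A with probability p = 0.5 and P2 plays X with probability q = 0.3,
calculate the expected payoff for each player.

E[P1] = 4.2, E[P2] = 3.05

Work:
E[P1] = p·q·π₁(A,X) + p·(1-q)·π₁(A,Y) + (1-p)·q·π₁(B,X) + (1-p)·(1-q)·π₁(B,Y)
= 0.5·0.3·7 + 0.5·0.7·3 + 0.5·0.3·7 + 0.5·0.7·3
= 4.2

E[P2] = 3.05 (similar calculation)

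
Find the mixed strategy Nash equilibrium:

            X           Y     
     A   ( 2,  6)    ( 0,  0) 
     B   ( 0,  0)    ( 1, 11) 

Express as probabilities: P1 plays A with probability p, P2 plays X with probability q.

p = 0.6471, q = 0.3333

Work:
Find probabilities that make opponent indifferent:
P2 chooses q to make P1 indifferent between A and B
P1 chooses p to make P2 indifferent between X and Y
Mixed NE: P1 plays (A: 0.6471, B: 0.3529), P2 plays (X: 0.3333, Y: 0.6667)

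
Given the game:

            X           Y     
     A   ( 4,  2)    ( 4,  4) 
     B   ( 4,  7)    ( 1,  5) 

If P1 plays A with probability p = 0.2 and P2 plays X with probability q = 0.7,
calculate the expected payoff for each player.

E[P1] = 3.28, E[P2] = 5.64

Work:
E[P1] = p·q·π₁(A,X) + p·(1-q)·π₁(A,Y) + (1-p)·q·π₁(B,X) + (1-p)·(1-q)·π₁(B,Y)
= 0.2·0.7·4 + 0.2·0.3·4 + 0.8·0.7·4 + 0.8·0.3·1
= 3.28

E[P2] = 5.64 (similar calculation)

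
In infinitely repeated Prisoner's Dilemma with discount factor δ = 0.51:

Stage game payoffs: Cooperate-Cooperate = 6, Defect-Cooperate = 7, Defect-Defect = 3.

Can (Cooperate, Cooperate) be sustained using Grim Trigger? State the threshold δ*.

δ* = 0.25; since δ = 0.51 ≥ 0.25, cooperation can be sustained

Work:
For Grim Trigger:
Cooperate forever: 6/(1-δ)
Defect then punished: 7 + 3·δ/(1-δ)
Need: 6/(1-δ) ≥ 7 + 3·δ/(1-δ)
Solving: δ ≥ (T-R)/(T-P) = (7-6)/(7-3) = 0.25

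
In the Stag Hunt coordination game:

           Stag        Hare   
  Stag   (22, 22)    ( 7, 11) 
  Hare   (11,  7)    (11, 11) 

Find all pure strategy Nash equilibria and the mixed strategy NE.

Pure NE: (Stag, Stag) and (Hare, Hare); Mixed NE: p = 0.2667, q = 0.2667

Work:
Check pure NE:
(Stag, Stag): (22, 22) - no unilateral deviation beneficial
(Hare, Hare): (11, 11) - no unilateral deviation beneficial
Mixed NE: P1 plays Stag with p = 0.2667, P2 plays Stag with q = 0.2667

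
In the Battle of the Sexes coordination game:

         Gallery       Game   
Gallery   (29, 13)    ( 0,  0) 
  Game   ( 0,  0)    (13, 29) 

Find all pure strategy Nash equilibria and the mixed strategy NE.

Pure NE: (Gallery, Gallery) and (Game, Game); Mixed NE: p = 0.6905, q = 0.3095

Work:
Check pure NE:
(Gallery, Gallery): (29, 13) - no unilateral deviation beneficial
(Game, Game): (13, 29) - no unilateral deviation beneficial
Mixed NE: P1 plays Gallery with p = 0.6905, P2 plays Gallery with q = 0.3095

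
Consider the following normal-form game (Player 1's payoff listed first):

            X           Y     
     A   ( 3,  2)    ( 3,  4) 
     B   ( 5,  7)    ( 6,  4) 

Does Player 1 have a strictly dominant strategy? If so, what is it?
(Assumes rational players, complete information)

Yes, Player 1's strictly dominant strategy is B

Work:
A strategy strictly dominates another if it gives a strictly higher payoff against every opponent action. Compare each pair of P1's strategies column-by-column:
  A vs B: [3 vs 5, 3 vs 6] → A does not strictly dominate B (column X: 3 ≤ 5)
  B vs A: [5 vs 3, 6 vs 3] → B strictly dominates A
B strictly dominates every other strategy → strictly dominant.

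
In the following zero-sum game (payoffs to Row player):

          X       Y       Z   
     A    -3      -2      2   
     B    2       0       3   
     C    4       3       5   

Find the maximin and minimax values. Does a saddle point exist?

Maximin = 3, Minimax = 3, Saddle: True

Work:
Row minimums: [-3, 0, 3] → maximin = 3
Column maximums: [4, 3, 5] → minimax = 3
Saddle point exists! Game value = 3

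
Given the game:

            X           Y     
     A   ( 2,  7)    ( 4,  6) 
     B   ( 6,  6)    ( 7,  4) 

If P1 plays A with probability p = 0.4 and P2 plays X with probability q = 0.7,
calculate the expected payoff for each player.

E[P1] = 4.82, E[P2] = 5.92

Work:
E[P1] = p·q·π₁(A,X) + p·(1-q)·π₁(A,Y) + (1-p)·q·π₁(B,X) + (1-p)·(1-q)·π₁(B,Y)
= 0.4·0.7·2 + 0.4·0.3·4 + 0.6·0.7·6 + 0.6·0.3·7
= 4.82

E[P2] = 5.92 (similar calculation)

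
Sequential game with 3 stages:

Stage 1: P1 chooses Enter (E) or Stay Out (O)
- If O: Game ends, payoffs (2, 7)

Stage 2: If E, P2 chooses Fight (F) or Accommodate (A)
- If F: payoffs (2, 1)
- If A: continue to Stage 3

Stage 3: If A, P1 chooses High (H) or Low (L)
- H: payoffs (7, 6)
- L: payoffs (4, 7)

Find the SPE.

SPE: (E, A, H); Outcome (7, 6)

Work:
Stage 3: P1 chooses H (7 vs 4)
Stage 2: P2: F->1, A->6 (anticipating H). Choose A
Stage 1: P1: O->2, E->7 (anticipating A, H). Choose E
SPE path: E -> A -> H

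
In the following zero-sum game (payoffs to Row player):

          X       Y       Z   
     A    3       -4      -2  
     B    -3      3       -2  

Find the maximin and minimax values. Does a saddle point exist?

Maximin = -3, Minimax = -2, Saddle: False

Work:
Row minimums: [-4, -3] → maximin = -3
Column maximums: [3, 3, -2] → minimax = -2
No saddle point (maximin ≠ minimax). Mixed strategy needed.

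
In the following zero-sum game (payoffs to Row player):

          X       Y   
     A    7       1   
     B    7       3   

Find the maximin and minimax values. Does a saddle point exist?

Maximin = 3, Minimax = 3, Saddle: True

Work:
Row minimums: [1, 3] → maximin = 3
Column maximums: [7, 3] → minimax = 3
Saddle point exists! Game value = 3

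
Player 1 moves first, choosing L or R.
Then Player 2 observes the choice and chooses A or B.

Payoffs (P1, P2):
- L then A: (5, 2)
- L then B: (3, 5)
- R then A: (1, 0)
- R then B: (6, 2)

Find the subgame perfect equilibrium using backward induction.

P1 plays R, P2 plays B after L and B after R; Payoff (6, 2)

Work:
Backward induction:
After L: P2 chooses B → P1 gets 3
After R: P2 chooses B → P1 gets 6
P1 chooses R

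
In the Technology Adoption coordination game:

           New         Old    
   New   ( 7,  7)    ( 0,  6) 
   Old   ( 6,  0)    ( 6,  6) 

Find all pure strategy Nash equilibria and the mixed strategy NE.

Pure NE: (New, New) and (Old, Old); Mixed NE: p = 0.8571, q = 0.8571

Work:
Check pure NE:
(New, New): (7, 7) - no unilateral deviation beneficial
(Old, Old): (6, 6) - no unilateral deviation beneficial
Mixed NE: P1 plays New with p = 0.8571, P2 plays New with q = 0.8571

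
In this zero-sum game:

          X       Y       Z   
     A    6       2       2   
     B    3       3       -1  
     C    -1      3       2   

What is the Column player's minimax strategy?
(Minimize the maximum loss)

Column should play Z, value = 2

Work:
Column player minimizes Row's maximum payoff:
Column X: max payoff to Row = 6
Column Y: max payoff to Row = 3
Column Z: max payoff to Row = 2
Minimum is 2, achieved by column Z.
Minimax strategy: Z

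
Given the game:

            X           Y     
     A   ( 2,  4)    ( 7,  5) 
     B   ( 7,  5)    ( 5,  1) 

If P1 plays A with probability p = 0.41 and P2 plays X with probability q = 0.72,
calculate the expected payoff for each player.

E[P1] = 5.1936, E[P2] = 4.044

Work:
E[P1] = p·q·π₁(A,X) + p·(1-q)·π₁(A,Y) + (1-p)·q·π₁(B,X) + (1-p)·(1-q)·π₁(B,Y)
= 0.41·0.72·2 + 0.41·0.28·7 + 0.59·0.72·7 + 0.59·0.28·5
= 5.1936

E[P2] = 4.044 (similar calculation)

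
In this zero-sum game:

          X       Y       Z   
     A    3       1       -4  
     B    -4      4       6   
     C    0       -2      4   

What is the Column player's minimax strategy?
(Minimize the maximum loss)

Column should play X, value = 3

Work:
Column player minimizes Row's maximum payoff:
Column X: max payoff to Row = 3
Column Y: max payoff to Row = 4
Column Z: max payoff to Row = 6
Minimum is 3, achieved by column X.
Minimax strategy: X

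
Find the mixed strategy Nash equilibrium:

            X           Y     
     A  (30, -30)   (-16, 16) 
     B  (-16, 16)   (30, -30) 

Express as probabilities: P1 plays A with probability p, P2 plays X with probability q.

p = 0.5, q = 0.5

Work:
Find probabilities that make opponent indifferent:
P2 chooses q to make P1 indifferent between A and B
P1 chooses p to make P2 indifferent between X and Y
Mixed NE: P1 plays (A: 0.5, B: 0.5), P2 plays (X: 0.5, Y: 0.5)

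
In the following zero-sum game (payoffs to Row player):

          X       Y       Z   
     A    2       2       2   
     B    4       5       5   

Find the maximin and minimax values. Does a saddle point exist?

Maximin = 4, Minimax = 4, Saddle: True

Work:
Row minimums: [2, 4] → maximin = 4
Column maximums: [4, 5, 5] → minimax = 4
Saddle point exists! Game value = 4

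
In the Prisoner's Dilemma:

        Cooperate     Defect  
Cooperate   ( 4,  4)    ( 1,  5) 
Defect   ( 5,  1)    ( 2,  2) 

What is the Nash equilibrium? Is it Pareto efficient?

(Defect, Defect) is NE; not Pareto efficient

Work:
Defect dominates Cooperate for both players:
If P2 cooperates: Defect (5) > Cooperate (4)
If P2 defects: Defect (2) > Cooperate (1)
NE: (Defect, Defect) with payoff (2, 2)
But (Cooperate, Cooperate) = (4, 4) Pareto dominates (2, 2)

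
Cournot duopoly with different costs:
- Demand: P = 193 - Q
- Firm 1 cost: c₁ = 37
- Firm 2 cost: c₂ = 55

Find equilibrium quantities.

q₁* = 58.0, q₂* = 40.0

Work:
Reaction: q₁ = (193 - 37 - q₂)/2
Reaction: q₂ = (193 - 55 - q₁)/2
Solve simultaneously:
q₁* = (193 - 2×37 + 55)/3 = 58.0
q₂* = (193 - 2×55 + 37)/3 = 40.0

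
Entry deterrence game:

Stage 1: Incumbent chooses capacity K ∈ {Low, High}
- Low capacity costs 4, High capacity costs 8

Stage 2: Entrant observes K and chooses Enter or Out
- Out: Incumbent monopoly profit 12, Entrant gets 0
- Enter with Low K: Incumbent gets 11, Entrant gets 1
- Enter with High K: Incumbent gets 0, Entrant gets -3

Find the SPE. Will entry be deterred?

SPE: (Low, Enter|Low, Out|High); Entry not deterred. Incumbent net profit = 7, Entrant gets 1

Work:
After Low K: Entrant enters (1 > 0)
After High K: Entrant stays out (-3 < 0)
Incumbent: Low → 11−4=7, High → 12−8=4
Incumbent chooses Low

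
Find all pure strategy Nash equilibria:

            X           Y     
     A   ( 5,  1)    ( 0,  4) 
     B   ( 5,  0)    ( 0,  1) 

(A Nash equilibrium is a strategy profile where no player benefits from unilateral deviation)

Nash equilibrium: (A, Y), (B, Y)

Work:
Best responses:
  P1 vs X: payoffs [5, 5] → best response A/B (payoff 5)
  P1 vs Y: payoffs [0, 0] → best response A/B (payoff 0)
  P2 vs A: payoffs [1, 4] → best response Y (payoff 4)
  P2 vs B: payoffs [0, 1] → best response Y (payoff 1)
Mutual best responses: (A,Y), (B,Y) → Nash equilibria.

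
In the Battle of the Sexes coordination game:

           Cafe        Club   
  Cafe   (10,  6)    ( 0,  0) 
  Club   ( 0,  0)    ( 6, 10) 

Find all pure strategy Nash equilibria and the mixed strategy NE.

Pure NE: (Cafe, Cafe) and (Club, Club); Mixed NE: p = 0.625, q = 0.375

Work:
Check pure NE:
(Cafe, Cafe): (10, 6) - no unilateral deviation beneficial
(Club, Club): (6, 10) - no unilateral deviation beneficial
Mixed NE: P1 plays Cafe with p = 0.625, P2 plays Cafe with q = 0.375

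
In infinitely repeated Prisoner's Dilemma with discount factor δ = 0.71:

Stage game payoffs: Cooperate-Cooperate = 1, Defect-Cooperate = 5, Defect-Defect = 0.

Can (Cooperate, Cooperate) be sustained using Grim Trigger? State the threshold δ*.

δ* = 0.8; since δ = 0.71 < 0.8, cooperation cannot be sustained

Work:
For Grim Trigger:
Cooperate forever: 1/(1-δ)
Defect then punished: 5 + 0·δ/(1-δ)
Need: 1/(1-δ) ≥ 5 + 0·δ/(1-δ)
Solving: δ ≥ (T-R)/(T-P) = (5-1)/(5-0) = 0.8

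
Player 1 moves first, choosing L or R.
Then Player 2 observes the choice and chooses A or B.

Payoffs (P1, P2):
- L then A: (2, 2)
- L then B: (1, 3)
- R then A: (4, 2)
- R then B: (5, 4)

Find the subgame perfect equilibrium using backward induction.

P1 plays R, P2 plays B after L and B after R; Payoff (5, 4)

Work:
Backward induction:
After L: P2 chooses B → P1 gets 1
After R: P2 chooses B → P1 gets 5
P1 chooses R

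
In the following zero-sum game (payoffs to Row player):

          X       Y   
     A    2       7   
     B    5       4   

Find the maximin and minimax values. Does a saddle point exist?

Maximin = 4, Minimax = 5, Saddle: False

Work:
Row minimums: [2, 4] → maximin = 4
Column maximums: [5, 7] → minimax = 5
No saddle point (maximin ≠ minimax). Mixed strategy needed.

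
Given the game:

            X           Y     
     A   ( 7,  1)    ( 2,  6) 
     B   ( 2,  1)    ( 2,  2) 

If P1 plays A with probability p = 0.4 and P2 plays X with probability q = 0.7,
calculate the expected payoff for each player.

E[P1] = 3.4, E[P2] = 1.78

Work:
E[P1] = p·q·π₁(A,X) + p·(1-q)·π₁(A,Y) + (1-p)·q·π₁(B,X) + (1-p)·(1-q)·π₁(B,Y)
= 0.4·0.7·7 + 0.4·0.3·2 + 0.6·0.7·2 + 0.6·0.3·2
= 3.4

E[P2] = 1.78 (similar calculation)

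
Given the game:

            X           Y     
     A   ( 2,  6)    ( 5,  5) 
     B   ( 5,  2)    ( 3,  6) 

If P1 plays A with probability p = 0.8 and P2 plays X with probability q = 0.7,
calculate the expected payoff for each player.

E[P1] = 3.2, E[P2] = 5.2

Work:
E[P1] = p·q·π₁(A,X) + p·(1-q)·π₁(A,Y) + (1-p)·q·π₁(B,X) + (1-p)·(1-q)·π₁(B,Y)
= 0.8·0.7·2 + 0.8·0.3·5 + 0.2·0.7·5 + 0.2·0.3·3
= 3.2

E[P2] = 5.2 (similar calculation)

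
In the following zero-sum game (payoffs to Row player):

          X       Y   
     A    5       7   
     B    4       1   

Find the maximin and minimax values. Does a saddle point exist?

Maximin = 5, Minimax = 5, Saddle: True

Work:
Row minimums: [5, 1] → maximin = 5
Column maximums: [5, 7] → minimax = 5
Saddle point exists! Game value = 5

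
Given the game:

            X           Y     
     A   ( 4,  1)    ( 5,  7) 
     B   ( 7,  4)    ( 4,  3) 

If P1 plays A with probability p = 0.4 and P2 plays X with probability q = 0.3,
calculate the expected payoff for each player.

E[P1] = 4.82, E[P2] = 4.06

Work:
E[P1] = p·q·π₁(A,X) + p·(1-q)·π₁(A,Y) + (1-p)·q·π₁(B,X) + (1-p)·(1-q)·π₁(B,Y)
= 0.4·0.3·4 + 0.4·0.7·5 + 0.6·0.3·7 + 0.6·0.7·4
= 4.82

E[P2] = 4.06 (similar calculation)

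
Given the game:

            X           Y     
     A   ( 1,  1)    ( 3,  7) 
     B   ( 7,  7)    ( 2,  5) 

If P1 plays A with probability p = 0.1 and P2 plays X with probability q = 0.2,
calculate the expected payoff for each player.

E[P1] = 2.96, E[P2] = 5.44

Work:
E[P1] = p·q·π₁(A,X) + p·(1-q)·π₁(A,Y) + (1-p)·q·π₁(B,X) + (1-p)·(1-q)·π₁(B,Y)
= 0.1·0.2·1 + 0.1·0.8·3 + 0.9·0.2·7 + 0.9·0.8·2
= 2.96

E[P2] = 5.44 (similar calculation)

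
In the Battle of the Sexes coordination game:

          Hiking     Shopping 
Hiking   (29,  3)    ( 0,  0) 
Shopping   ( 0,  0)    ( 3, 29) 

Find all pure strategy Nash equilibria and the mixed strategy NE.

Pure NE: (Hiking, Hiking) and (Shopping, Shopping); Mixed NE: p = 0.9062, q = 0.0938

Work:
Check pure NE:
(Hiking, Hiking): (29, 3) - no unilateral deviation beneficial
(Shopping, Shopping): (3, 29) - no unilateral deviation beneficial
Mixed NE: P1 plays Hiking with p = 0.9062, P2 plays Hiking with q = 0.0938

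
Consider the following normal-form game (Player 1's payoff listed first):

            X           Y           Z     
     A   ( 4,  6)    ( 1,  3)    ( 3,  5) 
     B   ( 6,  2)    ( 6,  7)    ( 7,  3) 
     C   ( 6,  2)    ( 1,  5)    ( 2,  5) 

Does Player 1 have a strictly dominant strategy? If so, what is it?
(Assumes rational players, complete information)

No strictly dominant strategy exists for Player 1

Work:
A strategy strictly dominates another if it gives a strictly higher payoff against every opponent action. Compare each pair of P1's strategies column-by-column:
  A vs B: [4 vs 6, 1 vs 6, 3 vs 7] → A does not strictly dominate B (column X: 4 ≤ 6)
  A vs C: [4 vs 6, 1 vs 1, 3 vs 2] → A does not strictly dominate C (column X: 4 ≤ 6)
  B vs A: [6 vs 4, 6 vs 1, 7 vs 3] → B strictly dominates A
  B vs C: [6 vs 6, 6 vs 1, 7 vs 2] → B does not strictly dominate C (column X: 6 ≤ 6)
  C vs A: [6 vs 4, 1 vs 1, 2 vs 3] → C does not strictly dominate A (column Y: 1 ≤ 1)
  C vs B: [6 vs 6, 1 vs 6, 2 vs 7] → C does not strictly dominate B (column X: 6 ≤ 6)
No single strategy strictly dominates all others → no strictly dominant strategy.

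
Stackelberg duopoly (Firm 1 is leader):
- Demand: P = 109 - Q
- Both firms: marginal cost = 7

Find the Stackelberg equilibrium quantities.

q₁* (leader) = 51.0, q₂* (follower) = 25.5

Work:
Follower's reaction: q₂ = (a - c - q₁)/2
Leader substitutes: π₁ = q₁·(a - q₁ - (a-c-q₁)/2 - c)
FOC: q₁* = (109 - 7)/2 = 51.00
Then: q₂* = (109 - 7 - 51.0)/2 = 25.50
Leader has first-mover advantage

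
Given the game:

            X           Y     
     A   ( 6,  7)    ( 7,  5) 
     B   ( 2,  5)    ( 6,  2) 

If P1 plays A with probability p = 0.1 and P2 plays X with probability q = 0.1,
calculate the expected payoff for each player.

E[P1] = 5.73, E[P2] = 2.59

Work:
E[P1] = p·q·π₁(A,X) + p·(1-q)·π₁(A,Y) + (1-p)·q·π₁(B,X) + (1-p)·(1-q)·π₁(B,Y)
= 0.1·0.1·6 + 0.1·0.9·7 + 0.9·0.1·2 + 0.9·0.9·6
= 5.73

E[P2] = 2.59 (similar calculation)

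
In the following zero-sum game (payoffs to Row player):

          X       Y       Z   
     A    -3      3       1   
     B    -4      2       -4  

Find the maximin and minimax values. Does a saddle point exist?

Maximin = -3, Minimax = -3, Saddle: True

Work:
Row minimums: [-3, -4] → maximin = -3
Column maximums: [-3, 3, 1] → minimax = -3
Saddle point exists! Game value = -3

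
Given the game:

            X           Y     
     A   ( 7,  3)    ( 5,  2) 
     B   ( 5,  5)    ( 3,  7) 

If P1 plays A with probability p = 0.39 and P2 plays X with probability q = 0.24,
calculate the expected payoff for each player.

E[P1] = 4.26, E[P2] = 4.8508

Work:
E[P1] = p·q·π₁(A,X) + p·(1-q)·π₁(A,Y) + (1-p)·q·π₁(B,X) + (1-p)·(1-q)·π₁(B,Y)
= 0.39·0.24·7 + 0.39·0.76·5 + 0.61·0.24·5 + 0.61·0.76·3
= 4.26

E[P2] = 4.8508 (similar calculation)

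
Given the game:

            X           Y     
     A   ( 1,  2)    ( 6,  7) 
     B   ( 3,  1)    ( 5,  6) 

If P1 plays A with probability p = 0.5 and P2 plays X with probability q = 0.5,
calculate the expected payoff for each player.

E[P1] = 3.75, E[P2] = 4.0

Work:
E[P1] = p·q·π₁(A,X) + p·(1-q)·π₁(A,Y) + (1-p)·q·π₁(B,X) + (1-p)·(1-q)·π₁(B,Y)
= 0.5·0.5·1 + 0.5·0.5·6 + 0.5·0.5·3 + 0.5·0.5·5
= 3.75

E[P2] = 4.0 (similar calculation)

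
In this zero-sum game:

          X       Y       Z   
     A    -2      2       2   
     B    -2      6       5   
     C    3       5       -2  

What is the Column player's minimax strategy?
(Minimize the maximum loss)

Column should play X, value = 3

Work:
Column player minimizes Row's maximum payoff:
Column X: max payoff to Row = 3
Column Y: max payoff to Row = 6
Column Z: max payoff to Row = 5
Minimum is 3, achieved by column X.
Minimax strategy: X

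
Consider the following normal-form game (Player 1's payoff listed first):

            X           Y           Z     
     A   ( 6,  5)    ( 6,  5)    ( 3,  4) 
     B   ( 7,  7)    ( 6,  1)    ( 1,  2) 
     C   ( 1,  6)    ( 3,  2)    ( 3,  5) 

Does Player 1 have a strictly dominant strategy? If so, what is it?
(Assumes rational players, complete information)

No strictly dominant strategy exists for Player 1

Work:
A strategy strictly dominates another if it gives a strictly higher payoff against every opponent action. Compare each pair of P1's strategies column-by-column:
  A vs B: [6 vs 7, 6 vs 6, 3 vs 1] → A does not strictly dominate B (column X: 6 ≤ 7)
  A vs C: [6 vs 1, 6 vs 3, 3 vs 3] → A does not strictly dominate C (column Z: 3 ≤ 3)
  B vs A: [7 vs 6, 6 vs 6, 1 vs 3] → B does not strictly dominate A (column Y: 6 ≤ 6)
  B vs C: [7 vs 1, 6 vs 3, 1 vs 3] → B does not strictly dominate C (column Z: 1 ≤ 3)
  C vs A: [1 vs 6, 3 vs 6, 3 vs 3] → C does not strictly dominate A (column X: 1 ≤ 6)
  C vs B: [1 vs 7, 3 vs 6, 3 vs 1] → C does not strictly dominate B (column X: 1 ≤ 7)
No single strategy strictly dominates all others → no strictly dominant strategy.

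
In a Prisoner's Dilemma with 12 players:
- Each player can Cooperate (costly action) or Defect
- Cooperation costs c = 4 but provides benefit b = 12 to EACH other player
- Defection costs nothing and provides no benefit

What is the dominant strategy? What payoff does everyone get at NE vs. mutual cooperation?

Dominant: Defect; NE payoff = 0; Coop payoff = 128

Work:
Defect dominates (saves cost c = 4, benefit to others is external)
NE: All defect → everyone gets 0
If all cooperate: each receives (11)×12 - 4 = 128
Social dilemma: 128 > 0 but NE gives 0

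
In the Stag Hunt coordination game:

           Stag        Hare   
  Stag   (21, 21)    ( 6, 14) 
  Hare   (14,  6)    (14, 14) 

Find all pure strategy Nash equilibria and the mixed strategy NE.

Pure NE: (Stag, Stag) and (Hare, Hare); Mixed NE: p = 0.5333, q = 0.5333

Work:
Check pure NE:
(Stag, Stag): (21, 21) - no unilateral deviation beneficial
(Hare, Hare): (14, 14) - no unilateral deviation beneficial
Mixed NE: P1 plays Stag with p = 0.5333, P2 plays Stag with q = 0.5333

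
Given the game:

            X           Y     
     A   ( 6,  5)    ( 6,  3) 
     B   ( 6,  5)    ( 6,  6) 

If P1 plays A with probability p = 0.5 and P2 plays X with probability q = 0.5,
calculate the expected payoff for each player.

E[P1] = 6.0, E[P2] = 4.75

Work:
E[P1] = p·q·π₁(A,X) + p·(1-q)·π₁(A,Y) + (1-p)·q·π₁(B,X) + (1-p)·(1-q)·π₁(B,Y)
= 0.5·0.5·6 + 0.5·0.5·6 + 0.5·0.5·6 + 0.5·0.5·6
= 6.0

E[P2] = 4.75 (similar calculation)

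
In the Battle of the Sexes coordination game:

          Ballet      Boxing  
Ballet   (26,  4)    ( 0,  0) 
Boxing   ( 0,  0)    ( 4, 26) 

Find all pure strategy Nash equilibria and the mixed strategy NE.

Pure NE: (Ballet, Ballet) and (Boxing, Boxing); Mixed NE: p = 0.8667, q = 0.1333

Work:
Check pure NE:
(Ballet, Ballet): (26, 4) - no unilateral deviation beneficial
(Boxing, Boxing): (4, 26) - no unilateral deviation beneficial
Mixed NE: P1 plays Ballet with p = 0.8667, P2 plays Ballet with q = 0.1333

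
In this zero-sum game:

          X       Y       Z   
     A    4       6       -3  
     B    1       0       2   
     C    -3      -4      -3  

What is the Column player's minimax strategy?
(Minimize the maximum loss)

Column should play Z, value = 2

Work:
Column player minimizes Row's maximum payoff:
Column X: max payoff to Row = 4
Column Y: max payoff to Row = 6
Column Z: max payoff to Row = 2
Minimum is 2, achieved by column Z.
Minimax strategy: Z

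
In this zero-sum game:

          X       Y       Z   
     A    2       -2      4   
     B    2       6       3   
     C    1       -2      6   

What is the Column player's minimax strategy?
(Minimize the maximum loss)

Column should play X, value = 2

Work:
Column player minimizes Row's maximum payoff:
Column X: max payoff to Row = 2
Column Y: max payoff to Row = 6
Column Z: max payoff to Row = 6
Minimum is 2, achieved by column X.
Minimax strategy: X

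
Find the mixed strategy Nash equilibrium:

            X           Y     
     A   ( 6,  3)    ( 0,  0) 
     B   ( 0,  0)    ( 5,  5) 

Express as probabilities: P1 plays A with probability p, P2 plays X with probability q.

p = 0.625, q = 0.4545

Work:
Find probabilities that make opponent indifferent:
P2 chooses q to make P1 indifferent between A and B
P1 chooses p to make P2 indifferent between X and Y
Mixed NE: P1 plays (A: 0.625, B: 0.375), P2 plays (X: 0.4545, Y: 0.5455)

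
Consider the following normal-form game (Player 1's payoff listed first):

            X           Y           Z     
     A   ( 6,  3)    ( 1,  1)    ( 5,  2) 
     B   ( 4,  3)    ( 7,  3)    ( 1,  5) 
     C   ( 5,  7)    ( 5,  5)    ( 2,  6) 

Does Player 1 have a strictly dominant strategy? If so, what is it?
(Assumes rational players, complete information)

No strictly dominant strategy exists for Player 1

Work:
A strategy strictly dominates another if it gives a strictly higher payoff against every opponent action. Compare each pair of P1's strategies column-by-column:
  A vs B: [6 vs 4, 1 vs 7, 5 vs 1] → A does not strictly dominate B (column Y: 1 ≤ 7)
  A vs C: [6 vs 5, 1 vs 5, 5 vs 2] → A does not strictly dominate C (column Y: 1 ≤ 5)
  B vs A: [4 vs 6, 7 vs 1, 1 vs 5] → B does not strictly dominate A (column X: 4 ≤ 6)
  B vs C: [4 vs 5, 7 vs 5, 1 vs 2] → B does not strictly dominate C (column X: 4 ≤ 5)
  C vs A: [5 vs 6, 5 vs 1, 2 vs 5] → C does not strictly dominate A (column X: 5 ≤ 6)
  C vs B: [5 vs 4, 5 vs 7, 2 vs 1] → C does not strictly dominate B (column Y: 5 ≤ 7)
No single strategy strictly dominates all others → no strictly dominant strategy.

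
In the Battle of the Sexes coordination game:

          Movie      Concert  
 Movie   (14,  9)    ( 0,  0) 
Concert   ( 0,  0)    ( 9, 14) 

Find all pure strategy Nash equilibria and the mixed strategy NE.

Pure NE: (Movie, Movie) and (Concert, Concert); Mixed NE: p = 0.6087, q = 0.3913

Work:
Check pure NE:
(Movie, Movie): (14, 9) - no unilateral deviation beneficial
(Concert, Concert): (9, 14) - no unilateral deviation beneficial
Mixed NE: P1 plays Movie with p = 0.6087, P2 plays Movie with q = 0.3913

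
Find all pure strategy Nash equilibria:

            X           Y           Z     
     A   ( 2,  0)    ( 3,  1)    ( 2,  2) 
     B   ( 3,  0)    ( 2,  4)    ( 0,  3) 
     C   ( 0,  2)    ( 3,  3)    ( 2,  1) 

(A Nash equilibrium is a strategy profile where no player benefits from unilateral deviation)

Nash equilibrium: (A, Z), (C, Y)

Work:
Best responses:
  P1 vs X: payoffs [2, 3, 0] → best response B (payoff 3)
  P1 vs Y: payoffs [3, 2, 3] → best response A/C (payoff 3)
  P1 vs Z: payoffs [2, 0, 2] → best response A/C (payoff 2)
  P2 vs A: payoffs [0, 1, 2] → best response Z (payoff 2)
  P2 vs B: payoffs [0, 4, 3] → best response Y (payoff 4)
  P2 vs C: payoffs [2, 3, 1] → best response Y (payoff 3)
Mutual best responses: (A,Z), (C,Y) → Nash equilibria.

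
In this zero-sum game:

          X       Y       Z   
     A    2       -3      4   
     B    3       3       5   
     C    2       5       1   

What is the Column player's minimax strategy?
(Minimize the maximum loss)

Column should play X, value = 3

Work:
Column player minimizes Row's maximum payoff:
Column X: max payoff to Row = 3
Column Y: max payoff to Row = 5
Column Z: max payoff to Row = 5
Minimum is 3, achieved by column X.
Minimax strategy: X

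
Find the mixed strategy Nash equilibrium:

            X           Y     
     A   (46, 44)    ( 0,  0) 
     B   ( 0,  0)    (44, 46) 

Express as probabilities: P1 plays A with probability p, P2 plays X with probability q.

p = 0.5111, q = 0.4889

Work:
Find probabilities that make opponent indifferent:
P2 chooses q to make P1 indifferent between A and B
P1 chooses p to make P2 indifferent between X and Y
Mixed NE: P1 plays (A: 0.5111, B: 0.4889), P2 plays (X: 0.4889, Y: 0.5111)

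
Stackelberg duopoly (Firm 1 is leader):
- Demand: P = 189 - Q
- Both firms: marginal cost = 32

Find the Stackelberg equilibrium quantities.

q₁* (leader) = 78.5, q₂* (follower) = 39.25

Work:
Follower's reaction: q₂ = (a - c - q₁)/2
Leader substitutes: π₁ = q₁·(a - q₁ - (a-c-q₁)/2 - c)
FOC: q₁* = (189 - 32)/2 = 78.50
Then: q₂* = (189 - 32 - 78.5)/2 = 39.25
Leader has first-mover advantage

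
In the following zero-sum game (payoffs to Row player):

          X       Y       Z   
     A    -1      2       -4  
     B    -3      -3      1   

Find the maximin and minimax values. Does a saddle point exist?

Maximin = -3, Minimax = -1, Saddle: False

Work:
Row minimums: [-4, -3] → maximin = -3
Column maximums: [-1, 2, 1] → minimax = -1
No saddle point (maximin ≠ minimax). Mixed strategy needed.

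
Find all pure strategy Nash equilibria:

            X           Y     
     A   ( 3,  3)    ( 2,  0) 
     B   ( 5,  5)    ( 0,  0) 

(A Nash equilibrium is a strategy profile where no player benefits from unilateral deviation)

Nash equilibrium: (B, X)

Work:
Best responses:
  P1 vs X: payoffs [3, 5] → best response B (payoff 5)
  P1 vs Y: payoffs [2, 0] → best response A (payoff 2)
  P2 vs A: payoffs [3, 0] → best response X (payoff 3)
  P2 vs B: payoffs [5, 0] → best response X (payoff 5)
Mutual best responses: (B,X) → Nash equilibria.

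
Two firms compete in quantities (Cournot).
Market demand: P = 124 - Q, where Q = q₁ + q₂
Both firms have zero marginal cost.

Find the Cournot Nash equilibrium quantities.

q₁* = q₂* = 41.33; P* = 41.33

Work:
Profit: π_i = P·q_i = (a - q_i - q_j)·q_i
FOC: ∂π_i/∂q_i = a - 2q_i - q_j = 0
Reaction function: q_i = (124 - q_j)/2
Symmetry: q* = 124/3 = 41.33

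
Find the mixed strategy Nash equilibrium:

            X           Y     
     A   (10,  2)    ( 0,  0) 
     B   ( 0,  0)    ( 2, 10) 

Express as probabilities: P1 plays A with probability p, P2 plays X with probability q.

p = 0.8333, q = 0.1667

Work:
Find probabilities that make opponent indifferent:
P2 chooses q to make P1 indifferent between A and B
P1 chooses p to make P2 indifferent between X and Y
Mixed NE: P1 plays (A: 0.8333, B: 0.1667), P2 plays (X: 0.1667, Y: 0.8333)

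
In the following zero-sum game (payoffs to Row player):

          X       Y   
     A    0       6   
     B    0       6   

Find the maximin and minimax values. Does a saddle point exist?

Maximin = 0, Minimax = 0, Saddle: True

Work:
Row minimums: [0, 0] → maximin = 0
Column maximums: [0, 6] → minimax = 0
Saddle point exists! Game value = 0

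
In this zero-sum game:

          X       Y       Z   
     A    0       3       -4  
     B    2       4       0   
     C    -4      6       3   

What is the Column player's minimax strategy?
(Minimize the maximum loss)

Column should play X, value = 2

Work:
Column player minimizes Row's maximum payoff:
Column X: max payoff to Row = 2
Column Y: max payoff to Row = 6
Column Z: max payoff to Row = 3
Minimum is 2, achieved by column X.
Minimax strategy: X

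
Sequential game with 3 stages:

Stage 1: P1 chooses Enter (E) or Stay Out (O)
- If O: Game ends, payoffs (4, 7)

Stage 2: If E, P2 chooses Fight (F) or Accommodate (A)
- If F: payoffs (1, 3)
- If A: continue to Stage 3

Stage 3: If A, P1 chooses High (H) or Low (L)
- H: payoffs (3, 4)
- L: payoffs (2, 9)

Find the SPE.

SPE: (O, A, H); Outcome (4, 7)

Work:
Stage 3: P1 chooses H (3 vs 2)
Stage 2: P2: F->3, A->4 (anticipating H). Choose A
Stage 1: P1: O->4, E->3 (anticipating A, H). Choose O
SPE path: O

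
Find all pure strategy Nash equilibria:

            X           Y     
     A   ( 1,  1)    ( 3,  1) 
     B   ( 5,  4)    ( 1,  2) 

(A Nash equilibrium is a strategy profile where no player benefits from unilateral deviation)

Nash equilibrium: (A, Y), (B, X)

Work:
Best responses:
  P1 vs X: payoffs [1, 5] → best response B (payoff 5)
  P1 vs Y: payoffs [3, 1] → best response A (payoff 3)
  P2 vs A: payoffs [1, 1] → best response X/Y (payoff 1)
  P2 vs B: payoffs [4, 2] → best response X (payoff 4)
Mutual best responses: (A,Y), (B,X) → Nash equilibria.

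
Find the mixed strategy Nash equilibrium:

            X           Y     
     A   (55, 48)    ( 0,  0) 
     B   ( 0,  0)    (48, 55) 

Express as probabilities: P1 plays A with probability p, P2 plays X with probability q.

p = 0.534, q = 0.466

Work:
Find probabilities that make opponent indifferent:
P2 chooses q to make P1 indifferent between A and B
P1 chooses p to make P2 indifferent between X and Y
Mixed NE: P1 plays (A: 0.534, B: 0.466), P2 plays (X: 0.466, Y: 0.534)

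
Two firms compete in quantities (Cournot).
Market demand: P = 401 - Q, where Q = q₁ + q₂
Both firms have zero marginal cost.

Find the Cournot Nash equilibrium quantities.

q₁* = q₂* = 133.67; P* = 133.67

Work:
Profit: π_i = P·q_i = (a - q_i - q_j)·q_i
FOC: ∂π_i/∂q_i = a - 2q_i - q_j = 0
Reaction function: q_i = (401 - q_j)/2
Symmetry: q* = 401/3 = 133.67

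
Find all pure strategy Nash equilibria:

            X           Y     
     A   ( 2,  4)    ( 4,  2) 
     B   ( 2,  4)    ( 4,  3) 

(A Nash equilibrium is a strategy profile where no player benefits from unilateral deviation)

Nash equilibrium: (A, X), (B, X)

Work:
Best responses:
  P1 vs X: payoffs [2, 2] → best response A/B (payoff 2)
  P1 vs Y: payoffs [4, 4] → best response A/B (payoff 4)
  P2 vs A: payoffs [4, 2] → best response X (payoff 4)
  P2 vs B: payoffs [4, 3] → best response X (payoff 4)
Mutual best responses: (A,X), (B,X) → Nash equilibria.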